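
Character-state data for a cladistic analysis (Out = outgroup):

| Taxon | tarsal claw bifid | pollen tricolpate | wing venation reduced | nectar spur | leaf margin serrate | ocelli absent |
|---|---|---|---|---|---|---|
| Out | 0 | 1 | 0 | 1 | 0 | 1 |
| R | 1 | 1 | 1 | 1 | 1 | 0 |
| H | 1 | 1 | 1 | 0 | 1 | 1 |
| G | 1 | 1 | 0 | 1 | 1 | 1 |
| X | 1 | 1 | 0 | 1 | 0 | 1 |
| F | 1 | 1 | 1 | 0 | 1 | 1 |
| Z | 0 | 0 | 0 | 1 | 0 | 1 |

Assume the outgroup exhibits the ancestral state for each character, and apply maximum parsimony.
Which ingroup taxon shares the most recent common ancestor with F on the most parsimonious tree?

H

Character polarity is set by the outgroup: the derived state is whichever differs from the outgroup's state, so for pollen tricolpate, nectar spur, ocelli absent the derived state is '0', and for the remaining characters it is '1'.
tarsal claw bifid (derived state '1') is shared by F, G, H, R, and X — a synapomorphy uniting that clade.
pollen tricolpate: derived state '0' in Z only — an autapomorphy, so it tells us nothing about relationships among taxa.
wing venation reduced: derived state '1' in F, H, and R only — synapomorphy for {F, H, R}.
Only F and H show the derived state '0' for nectar spur, supporting them as a clade.
leaf margin serrate: derived state '1' in F, G, H, and R only — synapomorphy for {F, G, H, R}.
ocelli absent: derived state '0' in R only — an autapomorphy, so it tells us nothing about relationships among taxa.
Most parsimonious ingroup topology: ((((R,(H,F)),G),X),Z).
F and H form a cherry on this tree, so they are sister taxa.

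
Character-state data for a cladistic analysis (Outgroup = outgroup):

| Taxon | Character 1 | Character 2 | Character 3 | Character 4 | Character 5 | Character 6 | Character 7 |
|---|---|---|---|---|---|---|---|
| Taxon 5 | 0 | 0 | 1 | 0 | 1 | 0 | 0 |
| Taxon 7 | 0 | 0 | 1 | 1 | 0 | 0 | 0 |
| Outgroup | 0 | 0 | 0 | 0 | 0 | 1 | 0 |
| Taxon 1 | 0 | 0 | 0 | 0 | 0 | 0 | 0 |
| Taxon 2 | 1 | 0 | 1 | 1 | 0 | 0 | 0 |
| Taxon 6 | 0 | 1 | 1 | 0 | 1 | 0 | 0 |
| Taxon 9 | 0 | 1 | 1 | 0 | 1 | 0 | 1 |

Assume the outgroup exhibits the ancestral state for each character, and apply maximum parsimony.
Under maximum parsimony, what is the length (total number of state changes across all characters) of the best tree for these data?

Character polarity is set by the outgroup: the derived state is whichever differs from the outgroup's state, so for Character 6 the derived state is '0', and for the remaining characters it is '1'.
Character 1 (derived state '1') is unique to Taxon 2 (autapomorphy; uninformative for grouping).
Character 2: derived state '1' in Taxon 6 and Taxon 9 only — synapomorphy for {Taxon 6, Taxon 9}.
Only Taxon 2, Taxon 5, Taxon 6, Taxon 7, and Taxon 9 show the derived state '1' for Character 3, supporting them as a clade.
Character 4 (derived state '1') is shared by Taxon 2 and Taxon 7 — a synapomorphy uniting that clade.
Only Taxon 5, Taxon 6, and Taxon 9 show the derived state '1' for Character 5, supporting them as a clade.
Character 6 (derived state '0') is shared by all ingroup taxa — unites the whole ingroup.
Character 7 (derived state '1') is unique to Taxon 9 (autapomorphy; uninformative for grouping).
Most parsimonious ingroup topology: (Taxon 1,(((Taxon 9,Taxon 6),Taxon 5),(Taxon 2,Taxon 7))).
Changes per character on this tree: Character 1: 1; Character 2: 1; Character 3: 1; Character 4: 1; Character 5: 1; Character 6: 1; Character 7: 1.
Total = 7.

7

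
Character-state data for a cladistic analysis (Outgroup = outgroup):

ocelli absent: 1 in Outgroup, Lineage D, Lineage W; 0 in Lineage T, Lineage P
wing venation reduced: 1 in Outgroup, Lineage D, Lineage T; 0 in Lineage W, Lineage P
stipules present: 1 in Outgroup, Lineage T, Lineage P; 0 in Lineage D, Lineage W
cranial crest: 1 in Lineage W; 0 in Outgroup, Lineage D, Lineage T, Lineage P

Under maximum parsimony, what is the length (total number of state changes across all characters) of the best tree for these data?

Character polarity is set by the outgroup: the derived state is whichever differs from the outgroup's state, so for ocelli absent, wing venation reduced, stipules present the derived state is '0', and for the remaining characters it is '1'.
ocelli absent: derived state '0' in Lineage P and Lineage T only — synapomorphy for {Lineage P, Lineage T}.
wing venation reduced groups Lineage P and Lineage W, which is incompatible with the clades supported by the remaining characters; treating it as convergent (homoplasy) costs fewer steps than any alternative tree.
stipules present: derived state '0' in Lineage D and Lineage W only — synapomorphy for {Lineage D, Lineage W}.
cranial crest: derived state '1' in Lineage W only — an autapomorphy, so it tells us nothing about relationships among taxa.
Most parsimonious ingroup topology: ((Lineage D,Lineage W),(Lineage T,Lineage P)).
Changes per character on this tree: ocelli absent: 1; wing venation reduced: 2; stipules present: 1; cranial crest: 1.
Total = 5.

5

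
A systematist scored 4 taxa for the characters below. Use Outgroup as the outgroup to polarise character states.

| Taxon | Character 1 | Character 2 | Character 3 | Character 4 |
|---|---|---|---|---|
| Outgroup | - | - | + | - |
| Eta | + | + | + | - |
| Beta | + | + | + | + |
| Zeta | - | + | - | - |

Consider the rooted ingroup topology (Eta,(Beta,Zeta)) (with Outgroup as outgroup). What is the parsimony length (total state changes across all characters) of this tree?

5

Map each character onto (Eta,(Beta,Zeta)) (rooted by Outgroup) and count the minimum state changes it requires (Fitch parsimony):
Character 1: 2; Character 2: 1; Character 3: 1; Character 4: 1.
Total tree length = 5.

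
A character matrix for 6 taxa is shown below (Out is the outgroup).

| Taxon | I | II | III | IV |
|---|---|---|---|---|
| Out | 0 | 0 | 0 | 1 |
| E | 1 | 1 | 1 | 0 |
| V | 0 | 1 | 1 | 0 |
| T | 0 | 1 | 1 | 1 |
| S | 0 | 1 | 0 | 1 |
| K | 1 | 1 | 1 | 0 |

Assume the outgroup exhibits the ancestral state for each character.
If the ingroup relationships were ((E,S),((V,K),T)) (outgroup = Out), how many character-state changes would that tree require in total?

7

Map each character onto ((E,S),((V,K),T)) (rooted by Out) and count the minimum state changes it requires (Fitch parsimony):
I: 2; II: 1; III: 2; IV: 2.
Total tree length = 7.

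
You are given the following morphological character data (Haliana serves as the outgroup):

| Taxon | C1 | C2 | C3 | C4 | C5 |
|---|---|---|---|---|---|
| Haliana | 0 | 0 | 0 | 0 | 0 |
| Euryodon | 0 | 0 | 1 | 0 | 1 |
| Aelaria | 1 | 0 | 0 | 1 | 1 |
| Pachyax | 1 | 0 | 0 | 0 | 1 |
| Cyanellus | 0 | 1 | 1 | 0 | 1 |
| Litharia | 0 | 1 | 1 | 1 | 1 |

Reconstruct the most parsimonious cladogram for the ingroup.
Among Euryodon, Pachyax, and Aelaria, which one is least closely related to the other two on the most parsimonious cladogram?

The outgroup has state '0' for every character, so '1' is the derived state throughout.
C1: derived state '1' in Aelaria and Pachyax only — synapomorphy for {Aelaria, Pachyax}.
C2 (derived state '1') is shared by Cyanellus and Litharia — a synapomorphy uniting that clade.
C3 (derived state '1') is shared by Cyanellus, Euryodon, and Litharia — a synapomorphy uniting that clade.
C4 groups Aelaria and Litharia, which is incompatible with the clades supported by the remaining characters; treating it as convergent (homoplasy) costs fewer steps than any alternative tree.
C5 (derived state '1') is shared by all ingroup taxa — unites the whole ingroup.
Most parsimonious ingroup topology: ((Euryodon,(Cyanellus,Litharia)),(Aelaria,Pachyax)).
Aelaria and Pachyax share a more recent common ancestor with each other than either does with Euryodon, so Euryodon is the least closely related of the three.

Euryodon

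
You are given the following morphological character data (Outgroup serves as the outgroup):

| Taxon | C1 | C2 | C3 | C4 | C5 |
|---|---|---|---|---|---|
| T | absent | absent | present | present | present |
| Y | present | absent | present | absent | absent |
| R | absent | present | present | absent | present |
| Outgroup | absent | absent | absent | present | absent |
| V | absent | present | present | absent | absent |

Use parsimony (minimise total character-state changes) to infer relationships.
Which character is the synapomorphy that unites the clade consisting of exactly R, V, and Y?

C4

Character polarity is set by the outgroup: the derived state is whichever differs from the outgroup's state, so for C4 the derived state is 'absent', and for the remaining characters it is 'present'.
C1: derived state 'present' in Y only — an autapomorphy, so it tells us nothing about relationships among taxa.
C2: derived state 'present' in R and V only — synapomorphy for {R, V}.
All ingroup taxa share the derived state 'present' for C3; it defines the ingroup but does not resolve relationships within it.
Only R, V, and Y show the derived state 'absent' for C4, supporting them as a clade.
C5 groups R and T, which is incompatible with the clades supported by the remaining characters; treating it as convergent (homoplasy) costs fewer steps than any alternative tree.
Most parsimonious ingroup topology: ((Y,(R,V)),T).
The clade {R, V, Y} is supported by C4: its derived state 'absent' occurs in exactly those taxa and in no other taxon (including the outgroup).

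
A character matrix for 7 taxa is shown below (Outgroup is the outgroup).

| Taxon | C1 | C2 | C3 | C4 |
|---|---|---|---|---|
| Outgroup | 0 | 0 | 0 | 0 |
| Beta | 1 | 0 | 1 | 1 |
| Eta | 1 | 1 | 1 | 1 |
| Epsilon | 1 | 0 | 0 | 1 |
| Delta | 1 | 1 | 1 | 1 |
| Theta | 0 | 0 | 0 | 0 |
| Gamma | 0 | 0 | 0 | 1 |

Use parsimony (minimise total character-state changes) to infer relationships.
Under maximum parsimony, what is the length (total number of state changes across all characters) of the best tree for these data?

The outgroup has state '0' for every character, so '1' is the derived state throughout.
C1 (derived state '1') is shared by Beta, Delta, Epsilon, and Eta — a synapomorphy uniting that clade.
C2: derived state '1' in Delta and Eta only — synapomorphy for {Delta, Eta}.
C3: derived state '1' in Beta, Delta, and Eta only — synapomorphy for {Beta, Delta, Eta}.
C4: derived state '1' in Beta, Delta, Epsilon, Eta, and Gamma only — synapomorphy for {Beta, Delta, Epsilon, Eta, Gamma}.
Most parsimonious ingroup topology: ((((Beta,(Eta,Delta)),Epsilon),Gamma),Theta).
Changes per character on this tree: C1: 1; C2: 1; C3: 1; C4: 1.
Total = 4.

4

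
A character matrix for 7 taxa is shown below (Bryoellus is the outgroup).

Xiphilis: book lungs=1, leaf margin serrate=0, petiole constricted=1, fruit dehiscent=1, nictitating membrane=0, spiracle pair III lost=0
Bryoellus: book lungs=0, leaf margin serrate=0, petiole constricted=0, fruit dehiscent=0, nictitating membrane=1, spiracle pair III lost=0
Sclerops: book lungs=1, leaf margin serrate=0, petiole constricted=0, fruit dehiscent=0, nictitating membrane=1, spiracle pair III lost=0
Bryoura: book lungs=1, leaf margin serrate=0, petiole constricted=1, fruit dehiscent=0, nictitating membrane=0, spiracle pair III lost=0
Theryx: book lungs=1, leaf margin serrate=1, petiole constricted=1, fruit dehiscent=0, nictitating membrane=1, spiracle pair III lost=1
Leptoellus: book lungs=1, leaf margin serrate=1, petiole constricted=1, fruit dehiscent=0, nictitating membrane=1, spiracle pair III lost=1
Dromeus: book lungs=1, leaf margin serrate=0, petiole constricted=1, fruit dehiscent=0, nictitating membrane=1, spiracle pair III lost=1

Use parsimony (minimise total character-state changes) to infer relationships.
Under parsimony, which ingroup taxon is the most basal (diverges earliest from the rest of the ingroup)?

Sclerops

Character polarity is set by the outgroup: the derived state is whichever differs from the outgroup's state, so for nictitating membrane the derived state is '0', and for the remaining characters it is '1'.
All ingroup taxa share the derived state '1' for book lungs; it defines the ingroup but does not resolve relationships within it.
leaf margin serrate (derived state '1') is shared by Leptoellus and Theryx — a synapomorphy uniting that clade.
petiole constricted: derived state '1' in Bryoura, Dromeus, Leptoellus, Theryx, and Xiphilis only — synapomorphy for {Bryoura, Dromeus, Leptoellus, Theryx, Xiphilis}.
fruit dehiscent: derived state '1' in Xiphilis only — an autapomorphy, so it tells us nothing about relationships among taxa.
Only Bryoura and Xiphilis show the derived state '0' for nictitating membrane, supporting them as a clade.
spiracle pair III lost (derived state '1') is shared by Dromeus, Leptoellus, and Theryx — a synapomorphy uniting that clade.
Most parsimonious ingroup topology: (Sclerops,((Dromeus,(Leptoellus,Theryx)),(Xiphilis,Bryoura))).
Sclerops is sister to the clade containing all other ingroup taxa, so it is the earliest-diverging (most basal) ingroup lineage.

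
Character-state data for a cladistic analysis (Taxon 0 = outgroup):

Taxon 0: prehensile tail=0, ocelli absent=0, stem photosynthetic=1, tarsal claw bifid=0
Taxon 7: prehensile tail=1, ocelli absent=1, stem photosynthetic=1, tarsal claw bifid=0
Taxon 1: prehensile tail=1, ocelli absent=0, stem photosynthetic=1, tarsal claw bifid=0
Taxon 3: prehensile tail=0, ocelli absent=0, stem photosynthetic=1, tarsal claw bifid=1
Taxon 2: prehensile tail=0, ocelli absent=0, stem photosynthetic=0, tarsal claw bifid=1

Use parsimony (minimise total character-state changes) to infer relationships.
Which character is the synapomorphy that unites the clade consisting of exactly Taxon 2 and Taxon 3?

Character polarity is set by the outgroup: the derived state is whichever differs from the outgroup's state, so for stem photosynthetic the derived state is '0', and for the remaining characters it is '1'.
Only Taxon 1 and Taxon 7 show the derived state '1' for prehensile tail, supporting them as a clade.
ocelli absent: derived state '1' in Taxon 7 only — an autapomorphy, so it tells us nothing about relationships among taxa.
stem photosynthetic (derived state '0') is unique to Taxon 2 (autapomorphy; uninformative for grouping).
Only Taxon 2 and Taxon 3 show the derived state '1' for tarsal claw bifid, supporting them as a clade.
Most parsimonious ingroup topology: ((Taxon 7,Taxon 1),(Taxon 3,Taxon 2)).
The clade {Taxon 2, Taxon 3} is supported by tarsal claw bifid: its derived state '1' occurs in exactly those taxa and in no other taxon (including the outgroup).

tarsal claw bifid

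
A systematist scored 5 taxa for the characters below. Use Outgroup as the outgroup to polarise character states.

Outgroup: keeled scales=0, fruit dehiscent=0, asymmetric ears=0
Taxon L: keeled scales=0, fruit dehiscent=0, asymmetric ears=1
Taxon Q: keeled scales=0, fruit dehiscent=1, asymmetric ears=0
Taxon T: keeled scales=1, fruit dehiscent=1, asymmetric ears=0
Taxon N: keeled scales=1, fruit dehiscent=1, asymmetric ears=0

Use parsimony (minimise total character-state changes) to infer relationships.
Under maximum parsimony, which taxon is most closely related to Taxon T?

Taxon N

The outgroup has state '0' for every character, so '1' is the derived state throughout.
keeled scales: derived state '1' in Taxon N and Taxon T only — synapomorphy for {Taxon N, Taxon T}.
fruit dehiscent (derived state '1') is shared by Taxon N, Taxon Q, and Taxon T — a synapomorphy uniting that clade.
asymmetric ears (derived state '1') is unique to Taxon L (autapomorphy; uninformative for grouping).
Most parsimonious ingroup topology: (Taxon L,(Taxon Q,(Taxon T,Taxon N))).
Taxon T and Taxon N form a cherry on this tree, so they are sister taxa.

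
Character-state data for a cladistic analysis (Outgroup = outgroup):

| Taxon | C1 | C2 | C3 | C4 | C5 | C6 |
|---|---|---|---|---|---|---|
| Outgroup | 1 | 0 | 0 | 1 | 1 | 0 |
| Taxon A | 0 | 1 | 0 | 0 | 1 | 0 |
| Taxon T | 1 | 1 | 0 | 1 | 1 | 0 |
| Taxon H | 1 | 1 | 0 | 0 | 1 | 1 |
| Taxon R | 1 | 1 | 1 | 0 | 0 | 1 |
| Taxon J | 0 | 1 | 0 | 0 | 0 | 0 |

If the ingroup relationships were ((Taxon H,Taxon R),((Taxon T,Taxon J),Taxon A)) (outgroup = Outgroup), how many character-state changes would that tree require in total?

9

Map each character onto ((Taxon H,Taxon R),((Taxon T,Taxon J),Taxon A)) (rooted by Outgroup) and count the minimum state changes it requires (Fitch parsimony):
C1: 2; C2: 1; C3: 1; C4: 2; C5: 2; C6: 1.
Total tree length = 9.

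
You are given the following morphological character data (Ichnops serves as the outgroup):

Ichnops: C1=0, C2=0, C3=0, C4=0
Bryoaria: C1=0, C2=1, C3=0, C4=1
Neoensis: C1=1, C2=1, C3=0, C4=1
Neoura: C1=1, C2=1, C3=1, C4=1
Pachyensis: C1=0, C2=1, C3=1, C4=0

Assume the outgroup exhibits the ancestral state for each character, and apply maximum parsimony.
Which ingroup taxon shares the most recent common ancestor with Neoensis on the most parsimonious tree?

Neoura

The outgroup has state '0' for every character, so '1' is the derived state throughout.
C1 (derived state '1') is shared by Neoensis and Neoura — a synapomorphy uniting that clade.
All ingroup taxa share the derived state '1' for C2; it defines the ingroup but does not resolve relationships within it.
C3 (state '1') occurs in Neoura and Pachyensis but conflicts with the nesting implied by the other characters — most parsimoniously interpreted as homoplasy.
C4: derived state '1' in Bryoaria, Neoensis, and Neoura only — synapomorphy for {Bryoaria, Neoensis, Neoura}.
Most parsimonious ingroup topology: ((Bryoaria,(Neoensis,Neoura)),Pachyensis).
Neoensis and Neoura form a cherry on this tree, so they are sister taxa.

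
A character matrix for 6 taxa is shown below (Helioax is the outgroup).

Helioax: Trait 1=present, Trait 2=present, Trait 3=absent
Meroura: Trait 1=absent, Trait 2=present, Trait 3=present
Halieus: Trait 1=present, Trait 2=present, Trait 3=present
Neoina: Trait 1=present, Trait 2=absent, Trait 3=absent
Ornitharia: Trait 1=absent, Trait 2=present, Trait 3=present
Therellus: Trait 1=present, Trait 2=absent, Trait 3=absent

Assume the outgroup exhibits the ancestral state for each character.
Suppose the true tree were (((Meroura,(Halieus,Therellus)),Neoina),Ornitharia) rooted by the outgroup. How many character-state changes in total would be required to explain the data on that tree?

Map each character onto (((Meroura,(Halieus,Therellus)),Neoina),Ornitharia) (rooted by Helioax) and count the minimum state changes it requires (Fitch parsimony):
Trait 1: 2; Trait 2: 2; Trait 3: 3.
Total tree length = 7.

7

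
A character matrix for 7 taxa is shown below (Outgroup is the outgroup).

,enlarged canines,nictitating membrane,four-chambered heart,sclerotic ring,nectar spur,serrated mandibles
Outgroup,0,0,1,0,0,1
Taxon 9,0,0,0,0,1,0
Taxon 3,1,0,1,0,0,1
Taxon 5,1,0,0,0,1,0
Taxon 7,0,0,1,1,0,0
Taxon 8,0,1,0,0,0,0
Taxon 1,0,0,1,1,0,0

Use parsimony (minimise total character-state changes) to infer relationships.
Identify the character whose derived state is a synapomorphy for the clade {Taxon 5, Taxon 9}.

Character polarity is set by the outgroup: the derived state is whichever differs from the outgroup's state, so for four-chambered heart, serrated mandibles the derived state is '0', and for the remaining characters it is '1'.
enlarged canines (state '1') occurs in Taxon 3 and Taxon 5 but conflicts with the nesting implied by the other characters — most parsimoniously interpreted as homoplasy.
nictitating membrane: derived state '1' in Taxon 8 only — an autapomorphy, so it tells us nothing about relationships among taxa.
four-chambered heart: derived state '0' in Taxon 5, Taxon 8, and Taxon 9 only — synapomorphy for {Taxon 5, Taxon 8, Taxon 9}.
Only Taxon 1 and Taxon 7 show the derived state '1' for sclerotic ring, supporting them as a clade.
Only Taxon 5 and Taxon 9 show the derived state '1' for nectar spur, supporting them as a clade.
serrated mandibles (derived state '0') is shared by Taxon 1, Taxon 5, Taxon 7, Taxon 8, and Taxon 9 — a synapomorphy uniting that clade.
Most parsimonious ingroup topology: ((((Taxon 9,Taxon 5),Taxon 8),(Taxon 7,Taxon 1)),Taxon 3).
The clade {Taxon 5, Taxon 9} is supported by nectar spur: its derived state '1' occurs in exactly those taxa and in no other taxon (including the outgroup).

nectar spur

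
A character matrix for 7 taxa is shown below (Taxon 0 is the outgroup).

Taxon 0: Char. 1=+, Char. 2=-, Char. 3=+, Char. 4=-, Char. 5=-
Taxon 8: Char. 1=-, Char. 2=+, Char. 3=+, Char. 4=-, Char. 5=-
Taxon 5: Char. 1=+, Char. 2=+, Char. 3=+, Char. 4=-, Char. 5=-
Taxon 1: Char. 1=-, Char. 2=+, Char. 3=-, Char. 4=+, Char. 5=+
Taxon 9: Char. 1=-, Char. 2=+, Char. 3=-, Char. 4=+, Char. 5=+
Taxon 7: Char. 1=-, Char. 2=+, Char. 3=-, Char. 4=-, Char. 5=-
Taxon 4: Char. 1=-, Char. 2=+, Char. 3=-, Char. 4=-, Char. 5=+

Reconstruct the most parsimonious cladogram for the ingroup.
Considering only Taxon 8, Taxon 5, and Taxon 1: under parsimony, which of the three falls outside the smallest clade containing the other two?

Taxon 5

Character polarity is set by the outgroup: the derived state is whichever differs from the outgroup's state, so for Char. 1, Char. 3 the derived state is '-', and for the remaining characters it is '+'.
Only Taxon 1, Taxon 4, Taxon 7, Taxon 8, and Taxon 9 show the derived state '-' for Char. 1, supporting them as a clade.
All ingroup taxa share the derived state '+' for Char. 2; it defines the ingroup but does not resolve relationships within it.
Char. 3 (derived state '-') is shared by Taxon 1, Taxon 4, Taxon 7, and Taxon 9 — a synapomorphy uniting that clade.
Char. 4: derived state '+' in Taxon 1 and Taxon 9 only — synapomorphy for {Taxon 1, Taxon 9}.
Char. 5 (derived state '+') is shared by Taxon 1, Taxon 4, and Taxon 9 — a synapomorphy uniting that clade.
Most parsimonious ingroup topology: ((Taxon 8,(((Taxon 1,Taxon 9),Taxon 4),Taxon 7)),Taxon 5).
Taxon 8 and Taxon 1 share a more recent common ancestor with each other than either does with Taxon 5, so Taxon 5 is the least closely related of the three.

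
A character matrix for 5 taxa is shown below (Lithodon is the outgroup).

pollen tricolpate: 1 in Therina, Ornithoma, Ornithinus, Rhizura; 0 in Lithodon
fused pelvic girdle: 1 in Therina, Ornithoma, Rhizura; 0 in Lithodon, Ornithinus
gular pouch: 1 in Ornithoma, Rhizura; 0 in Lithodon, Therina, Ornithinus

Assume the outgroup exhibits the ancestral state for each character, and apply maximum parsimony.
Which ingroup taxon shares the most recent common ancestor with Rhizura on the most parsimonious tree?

The outgroup has state '0' for every character, so '1' is the derived state throughout.
All ingroup taxa share the derived state '1' for pollen tricolpate; it defines the ingroup but does not resolve relationships within it.
fused pelvic girdle (derived state '1') is shared by Ornithoma, Rhizura, and Therina — a synapomorphy uniting that clade.
gular pouch: derived state '1' in Ornithoma and Rhizura only — synapomorphy for {Ornithoma, Rhizura}.
Most parsimonious ingroup topology: ((Therina,(Ornithoma,Rhizura)),Ornithinus).
Rhizura and Ornithoma form a cherry on this tree, so they are sister taxa.

Ornithoma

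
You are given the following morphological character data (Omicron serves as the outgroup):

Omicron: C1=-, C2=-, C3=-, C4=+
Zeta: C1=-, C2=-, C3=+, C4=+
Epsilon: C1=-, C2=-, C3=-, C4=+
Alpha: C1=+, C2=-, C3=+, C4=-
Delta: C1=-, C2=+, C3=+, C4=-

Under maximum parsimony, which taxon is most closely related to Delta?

Character polarity is set by the outgroup: the derived state is whichever differs from the outgroup's state, so for C4 the derived state is '-', and for the remaining characters it is '+'.
C1: derived state '+' in Alpha only — an autapomorphy, so it tells us nothing about relationships among taxa.
C2: derived state '+' in Delta only — an autapomorphy, so it tells us nothing about relationships among taxa.
Only Alpha, Delta, and Zeta show the derived state '+' for C3, supporting them as a clade.
Only Alpha and Delta show the derived state '-' for C4, supporting them as a clade.
Most parsimonious ingroup topology: ((Zeta,(Alpha,Delta)),Epsilon).
Delta and Alpha form a cherry on this tree, so they are sister taxa.

Alpha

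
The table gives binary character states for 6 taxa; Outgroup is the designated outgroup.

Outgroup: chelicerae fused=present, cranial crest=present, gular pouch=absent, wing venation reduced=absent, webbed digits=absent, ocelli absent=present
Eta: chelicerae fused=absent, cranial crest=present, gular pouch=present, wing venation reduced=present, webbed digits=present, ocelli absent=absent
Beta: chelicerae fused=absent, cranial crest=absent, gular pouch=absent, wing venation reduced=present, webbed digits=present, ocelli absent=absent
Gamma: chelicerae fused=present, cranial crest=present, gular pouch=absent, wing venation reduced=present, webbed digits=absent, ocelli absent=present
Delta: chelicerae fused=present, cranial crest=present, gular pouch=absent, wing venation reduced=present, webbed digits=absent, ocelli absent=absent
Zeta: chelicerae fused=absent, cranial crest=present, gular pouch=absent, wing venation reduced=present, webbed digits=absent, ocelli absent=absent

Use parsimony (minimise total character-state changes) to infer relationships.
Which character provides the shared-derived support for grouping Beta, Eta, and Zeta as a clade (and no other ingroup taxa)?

chelicerae fused

Character polarity is set by the outgroup: the derived state is whichever differs from the outgroup's state, so for chelicerae fused, cranial crest, ocelli absent the derived state is 'absent', and for the remaining characters it is 'present'.
Only Beta, Eta, and Zeta show the derived state 'absent' for chelicerae fused, supporting them as a clade.
cranial crest (derived state 'absent') is unique to Beta (autapomorphy; uninformative for grouping).
gular pouch (derived state 'present') is unique to Eta (autapomorphy; uninformative for grouping).
All ingroup taxa share the derived state 'present' for wing venation reduced; it defines the ingroup but does not resolve relationships within it.
webbed digits: derived state 'present' in Beta and Eta only — synapomorphy for {Beta, Eta}.
ocelli absent: derived state 'absent' in Beta, Delta, Eta, and Zeta only — synapomorphy for {Beta, Delta, Eta, Zeta}.
Most parsimonious ingroup topology: ((((Eta,Beta),Zeta),Delta),Gamma).
The clade {Beta, Eta, Zeta} is supported by chelicerae fused: its derived state 'absent' occurs in exactly those taxa and in no other taxon (including the outgroup).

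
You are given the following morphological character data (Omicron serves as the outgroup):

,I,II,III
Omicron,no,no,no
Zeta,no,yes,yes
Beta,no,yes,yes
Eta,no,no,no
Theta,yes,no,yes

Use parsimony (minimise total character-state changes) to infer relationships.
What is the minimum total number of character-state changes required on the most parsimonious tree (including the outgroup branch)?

The outgroup has state 'no' for every character, so 'yes' is the derived state throughout.
I (derived state 'yes') is unique to Theta (autapomorphy; uninformative for grouping).
II (derived state 'yes') is shared by Beta and Zeta — a synapomorphy uniting that clade.
III (derived state 'yes') is shared by Beta, Theta, and Zeta — a synapomorphy uniting that clade.
Most parsimonious ingroup topology: (((Zeta,Beta),Theta),Eta).
Changes per character on this tree: I: 1; II: 1; III: 1.
Total = 3.

3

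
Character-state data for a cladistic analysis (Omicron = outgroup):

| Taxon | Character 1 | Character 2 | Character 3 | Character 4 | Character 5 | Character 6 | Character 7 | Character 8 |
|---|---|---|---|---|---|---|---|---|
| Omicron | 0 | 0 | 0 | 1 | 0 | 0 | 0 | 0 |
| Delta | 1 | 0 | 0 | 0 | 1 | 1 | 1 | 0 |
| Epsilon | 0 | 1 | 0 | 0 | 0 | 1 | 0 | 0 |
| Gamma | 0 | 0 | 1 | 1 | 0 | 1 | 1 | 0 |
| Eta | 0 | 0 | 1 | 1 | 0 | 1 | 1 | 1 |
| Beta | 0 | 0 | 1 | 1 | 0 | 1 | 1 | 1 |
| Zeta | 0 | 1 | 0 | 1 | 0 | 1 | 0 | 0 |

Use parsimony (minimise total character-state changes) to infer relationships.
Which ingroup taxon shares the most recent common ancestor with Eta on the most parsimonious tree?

Beta

Character polarity is set by the outgroup: the derived state is whichever differs from the outgroup's state, so for Character 4 the derived state is '0', and for the remaining characters it is '1'.
Character 1 (derived state '1') is unique to Delta (autapomorphy; uninformative for grouping).
Character 2: derived state '1' in Epsilon and Zeta only — synapomorphy for {Epsilon, Zeta}.
Only Beta, Eta, and Gamma show the derived state '1' for Character 3, supporting them as a clade.
Character 4 groups Delta and Epsilon, which is incompatible with the clades supported by the remaining characters; treating it as convergent (homoplasy) costs fewer steps than any alternative tree.
Character 5 (derived state '1') is unique to Delta (autapomorphy; uninformative for grouping).
All ingroup taxa share the derived state '1' for Character 6; it defines the ingroup but does not resolve relationships within it.
Character 7 (derived state '1') is shared by Beta, Delta, Eta, and Gamma — a synapomorphy uniting that clade.
Character 8 (derived state '1') is shared by Beta and Eta — a synapomorphy uniting that clade.
Most parsimonious ingroup topology: ((Delta,(Gamma,(Eta,Beta))),(Epsilon,Zeta)).
Eta and Beta form a cherry on this tree, so they are sister taxa.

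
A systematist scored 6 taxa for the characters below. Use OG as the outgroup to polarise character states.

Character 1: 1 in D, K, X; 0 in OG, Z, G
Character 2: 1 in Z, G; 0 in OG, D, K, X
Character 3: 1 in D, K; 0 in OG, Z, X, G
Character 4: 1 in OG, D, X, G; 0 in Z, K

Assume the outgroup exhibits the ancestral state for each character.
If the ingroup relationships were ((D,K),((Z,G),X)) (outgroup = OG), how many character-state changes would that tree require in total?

6

Map each character onto ((D,K),((Z,G),X)) (rooted by OG) and count the minimum state changes it requires (Fitch parsimony):
Character 1: 2; Character 2: 1; Character 3: 1; Character 4: 2.
Total tree length = 6.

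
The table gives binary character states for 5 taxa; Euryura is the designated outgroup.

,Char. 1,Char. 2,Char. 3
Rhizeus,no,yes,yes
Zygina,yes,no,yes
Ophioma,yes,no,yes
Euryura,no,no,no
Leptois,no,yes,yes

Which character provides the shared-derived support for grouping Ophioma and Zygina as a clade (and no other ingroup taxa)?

The outgroup has state 'no' for every character, so 'yes' is the derived state throughout.
Char. 1: derived state 'yes' in Ophioma and Zygina only — synapomorphy for {Ophioma, Zygina}.
Only Leptois and Rhizeus show the derived state 'yes' for Char. 2, supporting them as a clade.
Char. 3 (derived state 'yes') is shared by all ingroup taxa — unites the whole ingroup.
Most parsimonious ingroup topology: ((Rhizeus,Leptois),(Ophioma,Zygina)).
The clade {Ophioma, Zygina} is supported by Char. 1: its derived state 'yes' occurs in exactly those taxa and in no other taxon (including the outgroup).

Char. 1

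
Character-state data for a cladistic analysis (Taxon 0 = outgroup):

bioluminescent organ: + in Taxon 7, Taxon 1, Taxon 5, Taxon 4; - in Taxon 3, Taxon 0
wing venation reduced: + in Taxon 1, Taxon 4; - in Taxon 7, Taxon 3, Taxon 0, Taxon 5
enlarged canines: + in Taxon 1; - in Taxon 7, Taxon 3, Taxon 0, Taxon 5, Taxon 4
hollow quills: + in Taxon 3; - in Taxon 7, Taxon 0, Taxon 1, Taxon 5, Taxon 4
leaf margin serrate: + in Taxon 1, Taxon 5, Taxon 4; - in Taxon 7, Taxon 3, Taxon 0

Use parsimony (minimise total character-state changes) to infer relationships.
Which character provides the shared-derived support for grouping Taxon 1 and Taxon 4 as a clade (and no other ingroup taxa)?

wing venation reduced

The outgroup has state '-' for every character, so '+' is the derived state throughout.
Only Taxon 1, Taxon 4, Taxon 5, and Taxon 7 show the derived state '+' for bioluminescent organ, supporting them as a clade.
wing venation reduced (derived state '+') is shared by Taxon 1 and Taxon 4 — a synapomorphy uniting that clade.
enlarged canines: derived state '+' in Taxon 1 only — an autapomorphy, so it tells us nothing about relationships among taxa.
hollow quills: derived state '+' in Taxon 3 only — an autapomorphy, so it tells us nothing about relationships among taxa.
leaf margin serrate (derived state '+') is shared by Taxon 1, Taxon 4, and Taxon 5 — a synapomorphy uniting that clade.
Most parsimonious ingroup topology: ((((Taxon 4,Taxon 1),Taxon 5),Taxon 7),Taxon 3).
The clade {Taxon 1, Taxon 4} is supported by wing venation reduced: its derived state '+' occurs in exactly those taxa and in no other taxon (including the outgroup).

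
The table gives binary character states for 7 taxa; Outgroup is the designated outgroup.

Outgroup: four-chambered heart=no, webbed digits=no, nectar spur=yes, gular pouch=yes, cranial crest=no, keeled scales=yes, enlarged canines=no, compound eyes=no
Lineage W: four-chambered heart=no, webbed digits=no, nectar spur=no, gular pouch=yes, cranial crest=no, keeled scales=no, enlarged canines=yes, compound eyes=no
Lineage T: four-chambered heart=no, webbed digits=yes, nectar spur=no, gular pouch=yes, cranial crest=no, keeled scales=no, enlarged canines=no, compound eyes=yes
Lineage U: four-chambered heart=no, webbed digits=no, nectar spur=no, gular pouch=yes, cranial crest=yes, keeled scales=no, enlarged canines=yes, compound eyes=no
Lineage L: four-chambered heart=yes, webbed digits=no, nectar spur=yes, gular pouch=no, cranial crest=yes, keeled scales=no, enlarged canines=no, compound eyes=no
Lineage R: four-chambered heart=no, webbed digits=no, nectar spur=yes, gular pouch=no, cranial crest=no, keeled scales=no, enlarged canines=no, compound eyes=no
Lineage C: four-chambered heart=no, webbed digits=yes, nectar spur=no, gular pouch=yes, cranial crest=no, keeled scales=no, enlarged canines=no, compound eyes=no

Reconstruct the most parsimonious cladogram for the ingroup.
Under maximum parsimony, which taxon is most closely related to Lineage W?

Character polarity is set by the outgroup: the derived state is whichever differs from the outgroup's state, so for nectar spur, gular pouch, keeled scales the derived state is 'no', and for the remaining characters it is 'yes'.
four-chambered heart (derived state 'yes') is unique to Lineage L (autapomorphy; uninformative for grouping).
Only Lineage C and Lineage T show the derived state 'yes' for webbed digits, supporting them as a clade.
nectar spur (derived state 'no') is shared by Lineage C, Lineage T, Lineage U, and Lineage W — a synapomorphy uniting that clade.
gular pouch: derived state 'no' in Lineage L and Lineage R only — synapomorphy for {Lineage L, Lineage R}.
cranial crest (state 'yes') occurs in Lineage L and Lineage U but conflicts with the nesting implied by the other characters — most parsimoniously interpreted as homoplasy.
keeled scales (derived state 'no') is shared by all ingroup taxa — unites the whole ingroup.
Only Lineage U and Lineage W show the derived state 'yes' for enlarged canines, supporting them as a clade.
compound eyes: derived state 'yes' in Lineage T only — an autapomorphy, so it tells us nothing about relationships among taxa.
Most parsimonious ingroup topology: (((Lineage W,Lineage U),(Lineage T,Lineage C)),(Lineage L,Lineage R)).
Lineage W and Lineage U form a cherry on this tree, so they are sister taxa.

Lineage U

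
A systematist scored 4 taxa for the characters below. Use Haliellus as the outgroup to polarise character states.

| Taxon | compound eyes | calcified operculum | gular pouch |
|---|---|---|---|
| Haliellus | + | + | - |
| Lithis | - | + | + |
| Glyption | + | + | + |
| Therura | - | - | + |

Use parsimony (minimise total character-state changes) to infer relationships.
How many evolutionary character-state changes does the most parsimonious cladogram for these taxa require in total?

3

Character polarity is set by the outgroup: the derived state is whichever differs from the outgroup's state, so for compound eyes, calcified operculum the derived state is '-', and for the remaining characters it is '+'.
compound eyes (derived state '-') is shared by Lithis and Therura — a synapomorphy uniting that clade.
calcified operculum (derived state '-') is unique to Therura (autapomorphy; uninformative for grouping).
gular pouch (derived state '+') is shared by all ingroup taxa — unites the whole ingroup.
Most parsimonious ingroup topology: (Glyption,(Lithis,Therura)).
Changes per character on this tree: compound eyes: 1; calcified operculum: 1; gular pouch: 1.
Total = 3.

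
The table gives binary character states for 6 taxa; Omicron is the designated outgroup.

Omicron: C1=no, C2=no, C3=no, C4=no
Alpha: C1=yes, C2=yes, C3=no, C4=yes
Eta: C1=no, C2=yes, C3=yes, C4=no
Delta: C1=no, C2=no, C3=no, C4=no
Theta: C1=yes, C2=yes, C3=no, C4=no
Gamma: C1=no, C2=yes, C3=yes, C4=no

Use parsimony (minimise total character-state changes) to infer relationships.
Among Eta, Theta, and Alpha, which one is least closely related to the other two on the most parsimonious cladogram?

Eta

The outgroup has state 'no' for every character, so 'yes' is the derived state throughout.
C1 (derived state 'yes') is shared by Alpha and Theta — a synapomorphy uniting that clade.
C2: derived state 'yes' in Alpha, Eta, Gamma, and Theta only — synapomorphy for {Alpha, Eta, Gamma, Theta}.
Only Eta and Gamma show the derived state 'yes' for C3, supporting them as a clade.
C4 (derived state 'yes') is unique to Alpha (autapomorphy; uninformative for grouping).
Most parsimonious ingroup topology: (((Alpha,Theta),(Eta,Gamma)),Delta).
Theta and Alpha share a more recent common ancestor with each other than either does with Eta, so Eta is the least closely related of the three.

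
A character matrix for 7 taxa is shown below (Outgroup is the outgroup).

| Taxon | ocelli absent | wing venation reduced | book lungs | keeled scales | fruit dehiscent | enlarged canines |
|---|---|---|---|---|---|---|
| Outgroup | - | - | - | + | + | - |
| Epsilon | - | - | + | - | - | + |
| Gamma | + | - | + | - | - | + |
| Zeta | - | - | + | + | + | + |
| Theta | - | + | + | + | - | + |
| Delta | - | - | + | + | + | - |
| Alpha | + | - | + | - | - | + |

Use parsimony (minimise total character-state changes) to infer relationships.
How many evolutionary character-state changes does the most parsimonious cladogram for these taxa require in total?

6

Character polarity is set by the outgroup: the derived state is whichever differs from the outgroup's state, so for keeled scales, fruit dehiscent the derived state is '-', and for the remaining characters it is '+'.
ocelli absent (derived state '+') is shared by Alpha and Gamma — a synapomorphy uniting that clade.
wing venation reduced: derived state '+' in Theta only — an autapomorphy, so it tells us nothing about relationships among taxa.
All ingroup taxa share the derived state '+' for book lungs; it defines the ingroup but does not resolve relationships within it.
keeled scales: derived state '-' in Alpha, Epsilon, and Gamma only — synapomorphy for {Alpha, Epsilon, Gamma}.
fruit dehiscent: derived state '-' in Alpha, Epsilon, Gamma, and Theta only — synapomorphy for {Alpha, Epsilon, Gamma, Theta}.
enlarged canines: derived state '+' in Alpha, Epsilon, Gamma, Theta, and Zeta only — synapomorphy for {Alpha, Epsilon, Gamma, Theta, Zeta}.
Most parsimonious ingroup topology: ((((Epsilon,(Gamma,Alpha)),Theta),Zeta),Delta).
Changes per character on this tree: ocelli absent: 1; wing venation reduced: 1; book lungs: 1; keeled scales: 1; fruit dehiscent: 1; enlarged canines: 1.
Total = 6.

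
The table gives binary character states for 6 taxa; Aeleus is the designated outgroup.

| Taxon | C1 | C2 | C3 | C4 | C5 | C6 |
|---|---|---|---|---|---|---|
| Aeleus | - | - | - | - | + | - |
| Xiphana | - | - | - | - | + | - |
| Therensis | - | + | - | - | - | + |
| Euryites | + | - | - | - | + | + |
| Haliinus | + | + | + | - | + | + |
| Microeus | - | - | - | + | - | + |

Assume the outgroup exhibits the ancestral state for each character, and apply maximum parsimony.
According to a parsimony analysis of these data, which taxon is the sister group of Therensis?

Character polarity is set by the outgroup: the derived state is whichever differs from the outgroup's state, so for C5 the derived state is '-', and for the remaining characters it is '+'.
Only Euryites and Haliinus show the derived state '+' for C1, supporting them as a clade.
C2 groups Haliinus and Therensis, which is incompatible with the clades supported by the remaining characters; treating it as convergent (homoplasy) costs fewer steps than any alternative tree.
C3 (derived state '+') is unique to Haliinus (autapomorphy; uninformative for grouping).
C4 (derived state '+') is unique to Microeus (autapomorphy; uninformative for grouping).
C5: derived state '-' in Microeus and Therensis only — synapomorphy for {Microeus, Therensis}.
C6 (derived state '+') is shared by Euryites, Haliinus, Microeus, and Therensis — a synapomorphy uniting that clade.
Most parsimonious ingroup topology: (Xiphana,((Therensis,Microeus),(Euryites,Haliinus))).
Therensis and Microeus form a cherry on this tree, so they are sister taxa.

Microeus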